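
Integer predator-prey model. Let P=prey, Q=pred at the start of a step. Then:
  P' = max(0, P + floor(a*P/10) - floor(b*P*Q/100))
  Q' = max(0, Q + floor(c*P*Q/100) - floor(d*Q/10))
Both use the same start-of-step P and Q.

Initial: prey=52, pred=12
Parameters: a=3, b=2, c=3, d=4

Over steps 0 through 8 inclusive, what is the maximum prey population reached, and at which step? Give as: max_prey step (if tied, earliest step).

Step 1: prey: 52+15-12=55; pred: 12+18-4=26
Step 2: prey: 55+16-28=43; pred: 26+42-10=58
Step 3: prey: 43+12-49=6; pred: 58+74-23=109
Step 4: prey: 6+1-13=0; pred: 109+19-43=85
Step 5: prey: 0+0-0=0; pred: 85+0-34=51
Step 6: prey: 0+0-0=0; pred: 51+0-20=31
Step 7: prey: 0+0-0=0; pred: 31+0-12=19
Step 8: prey: 0+0-0=0; pred: 19+0-7=12
Max prey = 55 at step 1

Answer: 55 1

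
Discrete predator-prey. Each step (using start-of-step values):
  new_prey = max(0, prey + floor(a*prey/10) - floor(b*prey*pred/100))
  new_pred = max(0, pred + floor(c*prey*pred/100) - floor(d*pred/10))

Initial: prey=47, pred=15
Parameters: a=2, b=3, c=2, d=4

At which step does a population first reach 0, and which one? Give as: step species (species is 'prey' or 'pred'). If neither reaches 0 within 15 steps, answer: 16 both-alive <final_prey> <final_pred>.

Answer: 16 both-alive 1 2

Derivation:
Step 1: prey: 47+9-21=35; pred: 15+14-6=23
Step 2: prey: 35+7-24=18; pred: 23+16-9=30
Step 3: prey: 18+3-16=5; pred: 30+10-12=28
Step 4: prey: 5+1-4=2; pred: 28+2-11=19
Step 5: prey: 2+0-1=1; pred: 19+0-7=12
Step 6: prey: 1+0-0=1; pred: 12+0-4=8
Step 7: prey: 1+0-0=1; pred: 8+0-3=5
Step 8: prey: 1+0-0=1; pred: 5+0-2=3
Step 9: prey: 1+0-0=1; pred: 3+0-1=2
Step 10: prey: 1+0-0=1; pred: 2+0-0=2
Steps 11-15: state stable at prey=1, pred=2 (no change)
No extinction within 15 steps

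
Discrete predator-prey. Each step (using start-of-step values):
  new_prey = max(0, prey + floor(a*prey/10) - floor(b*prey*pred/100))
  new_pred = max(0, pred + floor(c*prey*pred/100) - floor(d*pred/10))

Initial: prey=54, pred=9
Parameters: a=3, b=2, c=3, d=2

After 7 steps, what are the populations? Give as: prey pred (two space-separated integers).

Step 1: prey: 54+16-9=61; pred: 9+14-1=22
Step 2: prey: 61+18-26=53; pred: 22+40-4=58
Step 3: prey: 53+15-61=7; pred: 58+92-11=139
Step 4: prey: 7+2-19=0; pred: 139+29-27=141
Step 5: prey: 0+0-0=0; pred: 141+0-28=113
Step 6: prey: 0+0-0=0; pred: 113+0-22=91
Step 7: prey: 0+0-0=0; pred: 91+0-18=73

Answer: 0 73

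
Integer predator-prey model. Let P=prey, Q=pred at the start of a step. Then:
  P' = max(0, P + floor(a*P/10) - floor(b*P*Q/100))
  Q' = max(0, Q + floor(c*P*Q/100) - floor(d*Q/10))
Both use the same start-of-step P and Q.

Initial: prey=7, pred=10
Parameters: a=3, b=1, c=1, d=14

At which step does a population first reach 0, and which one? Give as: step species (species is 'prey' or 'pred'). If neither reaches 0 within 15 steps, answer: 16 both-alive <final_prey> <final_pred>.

Step 1: prey: 7+2-0=9; pred: 10+0-14=0
First extinction: pred at step 1

Answer: 1 pred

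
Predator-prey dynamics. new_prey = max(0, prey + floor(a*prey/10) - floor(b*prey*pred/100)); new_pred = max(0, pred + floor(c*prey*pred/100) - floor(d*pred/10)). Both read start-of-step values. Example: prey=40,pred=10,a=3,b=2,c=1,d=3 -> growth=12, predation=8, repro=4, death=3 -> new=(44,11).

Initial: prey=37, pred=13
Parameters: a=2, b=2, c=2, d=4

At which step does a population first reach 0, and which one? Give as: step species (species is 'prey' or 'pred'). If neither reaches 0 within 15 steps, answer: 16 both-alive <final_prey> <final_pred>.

Answer: 16 both-alive 12 2

Derivation:
Step 1: prey: 37+7-9=35; pred: 13+9-5=17
Step 2: prey: 35+7-11=31; pred: 17+11-6=22
Step 3: prey: 31+6-13=24; pred: 22+13-8=27
Step 4: prey: 24+4-12=16; pred: 27+12-10=29
Step 5: prey: 16+3-9=10; pred: 29+9-11=27
Step 6: prey: 10+2-5=7; pred: 27+5-10=22
Step 7: prey: 7+1-3=5; pred: 22+3-8=17
Step 8: prey: 5+1-1=5; pred: 17+1-6=12
Step 9: prey: 5+1-1=5; pred: 12+1-4=9
Step 10: prey: 5+1-0=6; pred: 9+0-3=6
Step 11: prey: 6+1-0=7; pred: 6+0-2=4
Step 12: prey: 7+1-0=8; pred: 4+0-1=3
Step 13: prey: 8+1-0=9; pred: 3+0-1=2
Step 14: prey: 9+1-0=10; pred: 2+0-0=2
Step 15: prey: 10+2-0=12; pred: 2+0-0=2
No extinction within 15 steps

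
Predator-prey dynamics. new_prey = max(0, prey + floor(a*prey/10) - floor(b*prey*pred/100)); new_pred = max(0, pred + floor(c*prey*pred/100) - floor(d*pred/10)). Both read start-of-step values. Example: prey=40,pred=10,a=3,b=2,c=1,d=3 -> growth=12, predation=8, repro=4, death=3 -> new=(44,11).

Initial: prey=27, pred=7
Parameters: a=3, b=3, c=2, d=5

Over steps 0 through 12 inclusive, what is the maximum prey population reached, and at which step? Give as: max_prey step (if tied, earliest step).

Answer: 36 4

Derivation:
Step 1: prey: 27+8-5=30; pred: 7+3-3=7
Step 2: prey: 30+9-6=33; pred: 7+4-3=8
Step 3: prey: 33+9-7=35; pred: 8+5-4=9
Step 4: prey: 35+10-9=36; pred: 9+6-4=11
Step 5: prey: 36+10-11=35; pred: 11+7-5=13
Step 6: prey: 35+10-13=32; pred: 13+9-6=16
Step 7: prey: 32+9-15=26; pred: 16+10-8=18
Step 8: prey: 26+7-14=19; pred: 18+9-9=18
Step 9: prey: 19+5-10=14; pred: 18+6-9=15
Step 10: prey: 14+4-6=12; pred: 15+4-7=12
Step 11: prey: 12+3-4=11; pred: 12+2-6=8
Step 12: prey: 11+3-2=12; pred: 8+1-4=5
Max prey = 36 at step 4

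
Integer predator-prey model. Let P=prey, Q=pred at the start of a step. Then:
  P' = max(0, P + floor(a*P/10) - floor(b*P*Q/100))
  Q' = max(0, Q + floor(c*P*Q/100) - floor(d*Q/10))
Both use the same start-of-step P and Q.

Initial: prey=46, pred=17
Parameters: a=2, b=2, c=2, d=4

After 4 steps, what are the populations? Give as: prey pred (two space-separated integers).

Answer: 5 36

Derivation:
Step 1: prey: 46+9-15=40; pred: 17+15-6=26
Step 2: prey: 40+8-20=28; pred: 26+20-10=36
Step 3: prey: 28+5-20=13; pred: 36+20-14=42
Step 4: prey: 13+2-10=5; pred: 42+10-16=36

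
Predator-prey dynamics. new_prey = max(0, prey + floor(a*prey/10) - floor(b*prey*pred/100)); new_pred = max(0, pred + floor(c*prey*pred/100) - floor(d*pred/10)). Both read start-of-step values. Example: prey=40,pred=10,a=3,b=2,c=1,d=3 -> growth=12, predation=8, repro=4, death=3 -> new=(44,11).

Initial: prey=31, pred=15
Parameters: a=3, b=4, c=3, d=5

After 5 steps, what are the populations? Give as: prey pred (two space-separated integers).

Answer: 2 6

Derivation:
Step 1: prey: 31+9-18=22; pred: 15+13-7=21
Step 2: prey: 22+6-18=10; pred: 21+13-10=24
Step 3: prey: 10+3-9=4; pred: 24+7-12=19
Step 4: prey: 4+1-3=2; pred: 19+2-9=12
Step 5: prey: 2+0-0=2; pred: 12+0-6=6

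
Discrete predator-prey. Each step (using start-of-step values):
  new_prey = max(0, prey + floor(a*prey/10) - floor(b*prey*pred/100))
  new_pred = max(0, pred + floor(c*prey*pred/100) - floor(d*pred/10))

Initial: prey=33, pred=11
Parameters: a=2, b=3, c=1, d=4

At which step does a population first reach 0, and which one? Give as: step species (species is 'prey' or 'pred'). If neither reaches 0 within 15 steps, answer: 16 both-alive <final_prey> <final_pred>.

Step 1: prey: 33+6-10=29; pred: 11+3-4=10
Step 2: prey: 29+5-8=26; pred: 10+2-4=8
Step 3: prey: 26+5-6=25; pred: 8+2-3=7
Step 4: prey: 25+5-5=25; pred: 7+1-2=6
Step 5: prey: 25+5-4=26; pred: 6+1-2=5
Step 6: prey: 26+5-3=28; pred: 5+1-2=4
Step 7: prey: 28+5-3=30; pred: 4+1-1=4
Step 8: prey: 30+6-3=33; pred: 4+1-1=4
Step 9: prey: 33+6-3=36; pred: 4+1-1=4
Step 10: prey: 36+7-4=39; pred: 4+1-1=4
Step 11: prey: 39+7-4=42; pred: 4+1-1=4
Step 12: prey: 42+8-5=45; pred: 4+1-1=4
Step 13: prey: 45+9-5=49; pred: 4+1-1=4
Step 14: prey: 49+9-5=53; pred: 4+1-1=4
Step 15: prey: 53+10-6=57; pred: 4+2-1=5
No extinction within 15 steps

Answer: 16 both-alive 57 5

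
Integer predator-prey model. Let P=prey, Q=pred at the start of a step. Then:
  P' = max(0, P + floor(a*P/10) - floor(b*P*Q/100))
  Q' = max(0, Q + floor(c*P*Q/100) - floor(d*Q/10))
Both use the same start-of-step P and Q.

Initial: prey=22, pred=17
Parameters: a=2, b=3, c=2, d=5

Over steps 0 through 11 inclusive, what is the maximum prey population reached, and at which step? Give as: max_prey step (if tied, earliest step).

Step 1: prey: 22+4-11=15; pred: 17+7-8=16
Step 2: prey: 15+3-7=11; pred: 16+4-8=12
Step 3: prey: 11+2-3=10; pred: 12+2-6=8
Step 4: prey: 10+2-2=10; pred: 8+1-4=5
Step 5: prey: 10+2-1=11; pred: 5+1-2=4
Step 6: prey: 11+2-1=12; pred: 4+0-2=2
Step 7: prey: 12+2-0=14; pred: 2+0-1=1
Step 8: prey: 14+2-0=16; pred: 1+0-0=1
Step 9: prey: 16+3-0=19; pred: 1+0-0=1
Step 10: prey: 19+3-0=22; pred: 1+0-0=1
Step 11: prey: 22+4-0=26; pred: 1+0-0=1
Max prey = 26 at step 11

Answer: 26 11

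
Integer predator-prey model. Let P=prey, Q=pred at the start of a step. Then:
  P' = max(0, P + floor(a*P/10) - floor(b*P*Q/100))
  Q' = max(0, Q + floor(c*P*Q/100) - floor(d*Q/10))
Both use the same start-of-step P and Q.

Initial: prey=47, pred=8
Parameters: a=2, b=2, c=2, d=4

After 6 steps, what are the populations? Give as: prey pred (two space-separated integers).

Answer: 3 33

Derivation:
Step 1: prey: 47+9-7=49; pred: 8+7-3=12
Step 2: prey: 49+9-11=47; pred: 12+11-4=19
Step 3: prey: 47+9-17=39; pred: 19+17-7=29
Step 4: prey: 39+7-22=24; pred: 29+22-11=40
Step 5: prey: 24+4-19=9; pred: 40+19-16=43
Step 6: prey: 9+1-7=3; pred: 43+7-17=33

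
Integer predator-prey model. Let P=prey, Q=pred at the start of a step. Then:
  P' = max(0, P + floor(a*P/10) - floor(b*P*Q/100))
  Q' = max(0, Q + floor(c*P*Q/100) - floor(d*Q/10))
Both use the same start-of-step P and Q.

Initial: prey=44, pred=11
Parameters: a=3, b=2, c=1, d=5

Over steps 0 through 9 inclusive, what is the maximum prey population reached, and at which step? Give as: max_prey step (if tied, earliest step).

Answer: 81 7

Derivation:
Step 1: prey: 44+13-9=48; pred: 11+4-5=10
Step 2: prey: 48+14-9=53; pred: 10+4-5=9
Step 3: prey: 53+15-9=59; pred: 9+4-4=9
Step 4: prey: 59+17-10=66; pred: 9+5-4=10
Step 5: prey: 66+19-13=72; pred: 10+6-5=11
Step 6: prey: 72+21-15=78; pred: 11+7-5=13
Step 7: prey: 78+23-20=81; pred: 13+10-6=17
Step 8: prey: 81+24-27=78; pred: 17+13-8=22
Step 9: prey: 78+23-34=67; pred: 22+17-11=28
Max prey = 81 at step 7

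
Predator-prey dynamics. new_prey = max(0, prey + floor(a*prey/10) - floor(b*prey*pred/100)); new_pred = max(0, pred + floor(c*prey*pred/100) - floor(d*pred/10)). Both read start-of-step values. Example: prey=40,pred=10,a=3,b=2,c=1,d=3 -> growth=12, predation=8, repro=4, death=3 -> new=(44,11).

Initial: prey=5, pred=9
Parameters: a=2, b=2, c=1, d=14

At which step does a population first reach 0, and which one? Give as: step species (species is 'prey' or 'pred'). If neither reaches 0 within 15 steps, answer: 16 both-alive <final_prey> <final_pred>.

Step 1: prey: 5+1-0=6; pred: 9+0-12=0
First extinction: pred at step 1

Answer: 1 pred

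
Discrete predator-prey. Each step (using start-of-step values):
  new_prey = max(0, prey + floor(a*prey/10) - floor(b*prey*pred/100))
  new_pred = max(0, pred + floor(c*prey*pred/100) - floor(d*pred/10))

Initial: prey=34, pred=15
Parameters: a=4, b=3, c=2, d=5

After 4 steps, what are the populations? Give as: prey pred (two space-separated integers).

Step 1: prey: 34+13-15=32; pred: 15+10-7=18
Step 2: prey: 32+12-17=27; pred: 18+11-9=20
Step 3: prey: 27+10-16=21; pred: 20+10-10=20
Step 4: prey: 21+8-12=17; pred: 20+8-10=18

Answer: 17 18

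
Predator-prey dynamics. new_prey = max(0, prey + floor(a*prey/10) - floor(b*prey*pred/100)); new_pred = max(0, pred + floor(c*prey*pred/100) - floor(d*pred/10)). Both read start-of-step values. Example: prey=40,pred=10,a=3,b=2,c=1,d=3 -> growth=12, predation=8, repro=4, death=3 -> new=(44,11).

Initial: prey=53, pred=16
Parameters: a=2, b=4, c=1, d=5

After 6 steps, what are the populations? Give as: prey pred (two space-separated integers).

Step 1: prey: 53+10-33=30; pred: 16+8-8=16
Step 2: prey: 30+6-19=17; pred: 16+4-8=12
Step 3: prey: 17+3-8=12; pred: 12+2-6=8
Step 4: prey: 12+2-3=11; pred: 8+0-4=4
Step 5: prey: 11+2-1=12; pred: 4+0-2=2
Step 6: prey: 12+2-0=14; pred: 2+0-1=1

Answer: 14 1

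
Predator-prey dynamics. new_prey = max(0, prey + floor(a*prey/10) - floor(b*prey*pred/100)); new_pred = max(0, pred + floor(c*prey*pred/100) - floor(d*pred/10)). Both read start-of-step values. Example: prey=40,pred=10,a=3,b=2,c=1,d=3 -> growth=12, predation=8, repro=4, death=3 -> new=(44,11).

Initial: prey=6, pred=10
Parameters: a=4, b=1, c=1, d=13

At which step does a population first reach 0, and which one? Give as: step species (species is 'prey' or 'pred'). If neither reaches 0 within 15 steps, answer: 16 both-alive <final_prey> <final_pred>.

Answer: 1 pred

Derivation:
Step 1: prey: 6+2-0=8; pred: 10+0-13=0
First extinction: pred at step 1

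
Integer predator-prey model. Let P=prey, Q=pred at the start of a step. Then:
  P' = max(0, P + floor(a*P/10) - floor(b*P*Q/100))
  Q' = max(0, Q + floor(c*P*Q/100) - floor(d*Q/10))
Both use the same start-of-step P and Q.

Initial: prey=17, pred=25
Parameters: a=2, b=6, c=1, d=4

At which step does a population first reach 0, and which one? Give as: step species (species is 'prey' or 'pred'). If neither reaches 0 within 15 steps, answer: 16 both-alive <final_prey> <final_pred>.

Step 1: prey: 17+3-25=0; pred: 25+4-10=19
First extinction: prey at step 1

Answer: 1 prey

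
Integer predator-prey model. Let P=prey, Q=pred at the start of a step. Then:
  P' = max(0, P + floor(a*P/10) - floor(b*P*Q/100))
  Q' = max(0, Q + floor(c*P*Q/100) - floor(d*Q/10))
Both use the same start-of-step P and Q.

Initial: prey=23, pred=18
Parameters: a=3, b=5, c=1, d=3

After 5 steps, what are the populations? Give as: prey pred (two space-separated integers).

Answer: 2 5

Derivation:
Step 1: prey: 23+6-20=9; pred: 18+4-5=17
Step 2: prey: 9+2-7=4; pred: 17+1-5=13
Step 3: prey: 4+1-2=3; pred: 13+0-3=10
Step 4: prey: 3+0-1=2; pred: 10+0-3=7
Step 5: prey: 2+0-0=2; pred: 7+0-2=5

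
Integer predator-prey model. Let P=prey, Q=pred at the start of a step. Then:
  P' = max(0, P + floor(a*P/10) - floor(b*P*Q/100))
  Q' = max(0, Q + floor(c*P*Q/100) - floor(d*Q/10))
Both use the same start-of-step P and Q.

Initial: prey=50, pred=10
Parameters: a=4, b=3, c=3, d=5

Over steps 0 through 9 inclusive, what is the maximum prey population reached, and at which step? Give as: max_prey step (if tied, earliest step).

Answer: 55 1

Derivation:
Step 1: prey: 50+20-15=55; pred: 10+15-5=20
Step 2: prey: 55+22-33=44; pred: 20+33-10=43
Step 3: prey: 44+17-56=5; pred: 43+56-21=78
Step 4: prey: 5+2-11=0; pred: 78+11-39=50
Step 5: prey: 0+0-0=0; pred: 50+0-25=25
Step 6: prey: 0+0-0=0; pred: 25+0-12=13
Step 7: prey: 0+0-0=0; pred: 13+0-6=7
Step 8: prey: 0+0-0=0; pred: 7+0-3=4
Step 9: prey: 0+0-0=0; pred: 4+0-2=2
Max prey = 55 at step 1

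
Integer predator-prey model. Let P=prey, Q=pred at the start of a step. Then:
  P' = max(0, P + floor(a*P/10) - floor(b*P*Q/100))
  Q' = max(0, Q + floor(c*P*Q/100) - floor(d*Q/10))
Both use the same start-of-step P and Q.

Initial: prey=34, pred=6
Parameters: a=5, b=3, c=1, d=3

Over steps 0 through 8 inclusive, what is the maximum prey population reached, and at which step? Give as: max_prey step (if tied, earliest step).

Answer: 96 5

Derivation:
Step 1: prey: 34+17-6=45; pred: 6+2-1=7
Step 2: prey: 45+22-9=58; pred: 7+3-2=8
Step 3: prey: 58+29-13=74; pred: 8+4-2=10
Step 4: prey: 74+37-22=89; pred: 10+7-3=14
Step 5: prey: 89+44-37=96; pred: 14+12-4=22
Step 6: prey: 96+48-63=81; pred: 22+21-6=37
Step 7: prey: 81+40-89=32; pred: 37+29-11=55
Step 8: prey: 32+16-52=0; pred: 55+17-16=56
Max prey = 96 at step 5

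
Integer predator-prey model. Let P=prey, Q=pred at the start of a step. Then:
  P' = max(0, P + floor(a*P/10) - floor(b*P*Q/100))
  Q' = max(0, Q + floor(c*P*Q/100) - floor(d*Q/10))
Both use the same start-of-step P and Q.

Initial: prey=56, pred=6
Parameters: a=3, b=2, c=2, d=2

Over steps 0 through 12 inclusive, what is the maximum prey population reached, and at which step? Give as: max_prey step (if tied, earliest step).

Step 1: prey: 56+16-6=66; pred: 6+6-1=11
Step 2: prey: 66+19-14=71; pred: 11+14-2=23
Step 3: prey: 71+21-32=60; pred: 23+32-4=51
Step 4: prey: 60+18-61=17; pred: 51+61-10=102
Step 5: prey: 17+5-34=0; pred: 102+34-20=116
Step 6: prey: 0+0-0=0; pred: 116+0-23=93
Step 7: prey: 0+0-0=0; pred: 93+0-18=75
Step 8: prey: 0+0-0=0; pred: 75+0-15=60
Step 9: prey: 0+0-0=0; pred: 60+0-12=48
Step 10: prey: 0+0-0=0; pred: 48+0-9=39
Step 11: prey: 0+0-0=0; pred: 39+0-7=32
Step 12: prey: 0+0-0=0; pred: 32+0-6=26
Max prey = 71 at step 2

Answer: 71 2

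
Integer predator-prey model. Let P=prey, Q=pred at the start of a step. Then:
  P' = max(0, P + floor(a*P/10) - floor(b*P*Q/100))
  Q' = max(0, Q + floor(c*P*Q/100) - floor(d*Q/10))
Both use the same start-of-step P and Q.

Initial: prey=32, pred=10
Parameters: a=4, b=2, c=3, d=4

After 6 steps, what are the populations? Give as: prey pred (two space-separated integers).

Step 1: prey: 32+12-6=38; pred: 10+9-4=15
Step 2: prey: 38+15-11=42; pred: 15+17-6=26
Step 3: prey: 42+16-21=37; pred: 26+32-10=48
Step 4: prey: 37+14-35=16; pred: 48+53-19=82
Step 5: prey: 16+6-26=0; pred: 82+39-32=89
Step 6: prey: 0+0-0=0; pred: 89+0-35=54

Answer: 0 54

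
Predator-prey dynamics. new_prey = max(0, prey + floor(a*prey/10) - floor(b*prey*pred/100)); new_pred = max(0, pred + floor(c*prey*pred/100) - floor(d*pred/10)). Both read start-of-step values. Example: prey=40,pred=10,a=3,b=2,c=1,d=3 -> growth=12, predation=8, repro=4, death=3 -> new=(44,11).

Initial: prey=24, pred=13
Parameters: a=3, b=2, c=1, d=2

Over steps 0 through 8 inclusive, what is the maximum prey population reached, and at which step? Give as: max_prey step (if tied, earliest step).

Step 1: prey: 24+7-6=25; pred: 13+3-2=14
Step 2: prey: 25+7-7=25; pred: 14+3-2=15
Step 3: prey: 25+7-7=25; pred: 15+3-3=15
Step 4: prey: 25+7-7=25; pred: 15+3-3=15
Step 5: prey: 25+7-7=25; pred: 15+3-3=15
Step 6: prey: 25+7-7=25; pred: 15+3-3=15
Step 7: prey: 25+7-7=25; pred: 15+3-3=15
Step 8: prey: 25+7-7=25; pred: 15+3-3=15
Max prey = 25 at step 1

Answer: 25 1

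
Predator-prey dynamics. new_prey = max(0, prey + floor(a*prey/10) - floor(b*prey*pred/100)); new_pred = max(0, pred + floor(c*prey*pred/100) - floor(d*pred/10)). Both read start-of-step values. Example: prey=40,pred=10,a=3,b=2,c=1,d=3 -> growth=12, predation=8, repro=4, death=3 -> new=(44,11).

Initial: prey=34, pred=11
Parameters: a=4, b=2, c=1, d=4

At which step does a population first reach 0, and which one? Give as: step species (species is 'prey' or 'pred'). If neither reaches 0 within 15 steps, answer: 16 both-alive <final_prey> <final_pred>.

Step 1: prey: 34+13-7=40; pred: 11+3-4=10
Step 2: prey: 40+16-8=48; pred: 10+4-4=10
Step 3: prey: 48+19-9=58; pred: 10+4-4=10
Step 4: prey: 58+23-11=70; pred: 10+5-4=11
Step 5: prey: 70+28-15=83; pred: 11+7-4=14
Step 6: prey: 83+33-23=93; pred: 14+11-5=20
Step 7: prey: 93+37-37=93; pred: 20+18-8=30
Step 8: prey: 93+37-55=75; pred: 30+27-12=45
Step 9: prey: 75+30-67=38; pred: 45+33-18=60
Step 10: prey: 38+15-45=8; pred: 60+22-24=58
Step 11: prey: 8+3-9=2; pred: 58+4-23=39
Step 12: prey: 2+0-1=1; pred: 39+0-15=24
Step 13: prey: 1+0-0=1; pred: 24+0-9=15
Step 14: prey: 1+0-0=1; pred: 15+0-6=9
Step 15: prey: 1+0-0=1; pred: 9+0-3=6
No extinction within 15 steps

Answer: 16 both-alive 1 6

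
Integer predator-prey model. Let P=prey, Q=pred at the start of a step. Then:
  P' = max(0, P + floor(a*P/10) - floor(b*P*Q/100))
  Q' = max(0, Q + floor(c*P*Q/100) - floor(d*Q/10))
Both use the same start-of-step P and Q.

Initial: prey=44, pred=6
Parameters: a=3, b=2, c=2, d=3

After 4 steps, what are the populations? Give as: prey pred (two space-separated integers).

Step 1: prey: 44+13-5=52; pred: 6+5-1=10
Step 2: prey: 52+15-10=57; pred: 10+10-3=17
Step 3: prey: 57+17-19=55; pred: 17+19-5=31
Step 4: prey: 55+16-34=37; pred: 31+34-9=56

Answer: 37 56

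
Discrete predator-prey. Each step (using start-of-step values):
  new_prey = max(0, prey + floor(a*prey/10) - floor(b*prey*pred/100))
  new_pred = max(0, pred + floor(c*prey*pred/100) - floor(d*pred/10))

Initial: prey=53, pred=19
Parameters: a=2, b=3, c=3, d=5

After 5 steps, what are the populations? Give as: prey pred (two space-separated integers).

Step 1: prey: 53+10-30=33; pred: 19+30-9=40
Step 2: prey: 33+6-39=0; pred: 40+39-20=59
Step 3: prey: 0+0-0=0; pred: 59+0-29=30
Step 4: prey: 0+0-0=0; pred: 30+0-15=15
Step 5: prey: 0+0-0=0; pred: 15+0-7=8

Answer: 0 8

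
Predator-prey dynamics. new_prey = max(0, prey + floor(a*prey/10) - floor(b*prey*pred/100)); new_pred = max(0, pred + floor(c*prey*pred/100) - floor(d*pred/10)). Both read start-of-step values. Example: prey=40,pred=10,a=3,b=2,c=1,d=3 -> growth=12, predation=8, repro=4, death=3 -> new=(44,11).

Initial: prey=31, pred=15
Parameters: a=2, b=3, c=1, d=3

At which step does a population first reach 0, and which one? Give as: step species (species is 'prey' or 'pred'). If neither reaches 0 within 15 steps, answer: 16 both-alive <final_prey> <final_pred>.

Step 1: prey: 31+6-13=24; pred: 15+4-4=15
Step 2: prey: 24+4-10=18; pred: 15+3-4=14
Step 3: prey: 18+3-7=14; pred: 14+2-4=12
Step 4: prey: 14+2-5=11; pred: 12+1-3=10
Step 5: prey: 11+2-3=10; pred: 10+1-3=8
Step 6: prey: 10+2-2=10; pred: 8+0-2=6
Step 7: prey: 10+2-1=11; pred: 6+0-1=5
Step 8: prey: 11+2-1=12; pred: 5+0-1=4
Step 9: prey: 12+2-1=13; pred: 4+0-1=3
Step 10: prey: 13+2-1=14; pred: 3+0-0=3
Step 11: prey: 14+2-1=15; pred: 3+0-0=3
Step 12: prey: 15+3-1=17; pred: 3+0-0=3
Step 13: prey: 17+3-1=19; pred: 3+0-0=3
Step 14: prey: 19+3-1=21; pred: 3+0-0=3
Step 15: prey: 21+4-1=24; pred: 3+0-0=3
No extinction within 15 steps

Answer: 16 both-alive 24 3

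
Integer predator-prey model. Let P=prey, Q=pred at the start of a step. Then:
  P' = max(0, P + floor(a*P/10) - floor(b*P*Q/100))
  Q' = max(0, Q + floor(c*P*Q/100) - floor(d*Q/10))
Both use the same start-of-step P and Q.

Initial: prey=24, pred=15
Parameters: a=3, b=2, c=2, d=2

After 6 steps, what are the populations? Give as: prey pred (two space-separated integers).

Answer: 4 34

Derivation:
Step 1: prey: 24+7-7=24; pred: 15+7-3=19
Step 2: prey: 24+7-9=22; pred: 19+9-3=25
Step 3: prey: 22+6-11=17; pred: 25+11-5=31
Step 4: prey: 17+5-10=12; pred: 31+10-6=35
Step 5: prey: 12+3-8=7; pred: 35+8-7=36
Step 6: prey: 7+2-5=4; pred: 36+5-7=34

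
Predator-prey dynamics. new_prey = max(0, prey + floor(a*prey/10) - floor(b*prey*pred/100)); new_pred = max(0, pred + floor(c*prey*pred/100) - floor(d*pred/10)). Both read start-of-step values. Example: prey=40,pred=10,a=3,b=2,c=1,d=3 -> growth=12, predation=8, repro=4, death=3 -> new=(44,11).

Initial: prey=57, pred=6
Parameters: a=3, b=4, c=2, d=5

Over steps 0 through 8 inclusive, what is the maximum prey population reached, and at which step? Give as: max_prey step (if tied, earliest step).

Answer: 61 1

Derivation:
Step 1: prey: 57+17-13=61; pred: 6+6-3=9
Step 2: prey: 61+18-21=58; pred: 9+10-4=15
Step 3: prey: 58+17-34=41; pred: 15+17-7=25
Step 4: prey: 41+12-41=12; pred: 25+20-12=33
Step 5: prey: 12+3-15=0; pred: 33+7-16=24
Step 6: prey: 0+0-0=0; pred: 24+0-12=12
Step 7: prey: 0+0-0=0; pred: 12+0-6=6
Step 8: prey: 0+0-0=0; pred: 6+0-3=3
Max prey = 61 at step 1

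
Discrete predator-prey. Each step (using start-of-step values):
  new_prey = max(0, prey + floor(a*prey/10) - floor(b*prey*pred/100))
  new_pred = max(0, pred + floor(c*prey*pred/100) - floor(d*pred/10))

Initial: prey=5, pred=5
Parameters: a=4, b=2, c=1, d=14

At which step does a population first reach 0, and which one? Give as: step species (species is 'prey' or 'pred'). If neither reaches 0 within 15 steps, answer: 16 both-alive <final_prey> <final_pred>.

Step 1: prey: 5+2-0=7; pred: 5+0-7=0
First extinction: pred at step 1

Answer: 1 pred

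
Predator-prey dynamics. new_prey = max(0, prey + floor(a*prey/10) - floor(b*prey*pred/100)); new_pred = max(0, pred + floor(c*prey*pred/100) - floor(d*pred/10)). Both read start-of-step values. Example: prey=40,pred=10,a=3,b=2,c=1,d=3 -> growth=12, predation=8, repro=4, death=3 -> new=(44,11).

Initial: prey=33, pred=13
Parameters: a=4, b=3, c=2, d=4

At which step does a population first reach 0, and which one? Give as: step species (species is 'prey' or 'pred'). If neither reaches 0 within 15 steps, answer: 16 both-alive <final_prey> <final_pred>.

Answer: 16 both-alive 28 2

Derivation:
Step 1: prey: 33+13-12=34; pred: 13+8-5=16
Step 2: prey: 34+13-16=31; pred: 16+10-6=20
Step 3: prey: 31+12-18=25; pred: 20+12-8=24
Step 4: prey: 25+10-18=17; pred: 24+12-9=27
Step 5: prey: 17+6-13=10; pred: 27+9-10=26
Step 6: prey: 10+4-7=7; pred: 26+5-10=21
Step 7: prey: 7+2-4=5; pred: 21+2-8=15
Step 8: prey: 5+2-2=5; pred: 15+1-6=10
Step 9: prey: 5+2-1=6; pred: 10+1-4=7
Step 10: prey: 6+2-1=7; pred: 7+0-2=5
Step 11: prey: 7+2-1=8; pred: 5+0-2=3
Step 12: prey: 8+3-0=11; pred: 3+0-1=2
Step 13: prey: 11+4-0=15; pred: 2+0-0=2
Step 14: prey: 15+6-0=21; pred: 2+0-0=2
Step 15: prey: 21+8-1=28; pred: 2+0-0=2
No extinction within 15 steps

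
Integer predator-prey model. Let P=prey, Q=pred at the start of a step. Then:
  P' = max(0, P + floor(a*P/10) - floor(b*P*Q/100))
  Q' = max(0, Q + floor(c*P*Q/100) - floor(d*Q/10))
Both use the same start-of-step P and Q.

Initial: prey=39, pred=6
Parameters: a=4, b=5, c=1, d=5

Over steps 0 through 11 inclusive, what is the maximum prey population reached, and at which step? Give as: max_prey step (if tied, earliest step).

Answer: 88 7

Derivation:
Step 1: prey: 39+15-11=43; pred: 6+2-3=5
Step 2: prey: 43+17-10=50; pred: 5+2-2=5
Step 3: prey: 50+20-12=58; pred: 5+2-2=5
Step 4: prey: 58+23-14=67; pred: 5+2-2=5
Step 5: prey: 67+26-16=77; pred: 5+3-2=6
Step 6: prey: 77+30-23=84; pred: 6+4-3=7
Step 7: prey: 84+33-29=88; pred: 7+5-3=9
Step 8: prey: 88+35-39=84; pred: 9+7-4=12
Step 9: prey: 84+33-50=67; pred: 12+10-6=16
Step 10: prey: 67+26-53=40; pred: 16+10-8=18
Step 11: prey: 40+16-36=20; pred: 18+7-9=16
Max prey = 88 at step 7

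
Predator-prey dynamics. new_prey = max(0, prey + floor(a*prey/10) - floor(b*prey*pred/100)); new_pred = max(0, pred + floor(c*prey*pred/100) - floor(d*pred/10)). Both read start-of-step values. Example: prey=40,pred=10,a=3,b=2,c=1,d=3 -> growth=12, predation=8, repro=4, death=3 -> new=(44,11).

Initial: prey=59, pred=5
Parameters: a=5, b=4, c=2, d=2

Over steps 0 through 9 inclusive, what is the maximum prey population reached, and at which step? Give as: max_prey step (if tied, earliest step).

Answer: 88 2

Derivation:
Step 1: prey: 59+29-11=77; pred: 5+5-1=9
Step 2: prey: 77+38-27=88; pred: 9+13-1=21
Step 3: prey: 88+44-73=59; pred: 21+36-4=53
Step 4: prey: 59+29-125=0; pred: 53+62-10=105
Step 5: prey: 0+0-0=0; pred: 105+0-21=84
Step 6: prey: 0+0-0=0; pred: 84+0-16=68
Step 7: prey: 0+0-0=0; pred: 68+0-13=55
Step 8: prey: 0+0-0=0; pred: 55+0-11=44
Step 9: prey: 0+0-0=0; pred: 44+0-8=36
Max prey = 88 at step 2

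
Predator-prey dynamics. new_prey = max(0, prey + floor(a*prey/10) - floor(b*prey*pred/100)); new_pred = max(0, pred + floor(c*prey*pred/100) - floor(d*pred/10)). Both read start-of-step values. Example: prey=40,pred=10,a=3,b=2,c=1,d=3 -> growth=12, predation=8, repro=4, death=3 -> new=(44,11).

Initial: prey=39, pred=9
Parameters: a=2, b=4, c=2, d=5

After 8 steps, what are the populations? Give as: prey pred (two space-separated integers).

Step 1: prey: 39+7-14=32; pred: 9+7-4=12
Step 2: prey: 32+6-15=23; pred: 12+7-6=13
Step 3: prey: 23+4-11=16; pred: 13+5-6=12
Step 4: prey: 16+3-7=12; pred: 12+3-6=9
Step 5: prey: 12+2-4=10; pred: 9+2-4=7
Step 6: prey: 10+2-2=10; pred: 7+1-3=5
Step 7: prey: 10+2-2=10; pred: 5+1-2=4
Step 8: prey: 10+2-1=11; pred: 4+0-2=2

Answer: 11 2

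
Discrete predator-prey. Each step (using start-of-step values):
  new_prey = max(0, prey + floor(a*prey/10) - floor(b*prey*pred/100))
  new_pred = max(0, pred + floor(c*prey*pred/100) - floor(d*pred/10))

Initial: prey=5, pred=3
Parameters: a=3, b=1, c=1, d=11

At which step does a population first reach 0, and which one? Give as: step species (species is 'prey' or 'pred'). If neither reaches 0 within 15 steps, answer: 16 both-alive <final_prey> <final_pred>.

Step 1: prey: 5+1-0=6; pred: 3+0-3=0
First extinction: pred at step 1

Answer: 1 pred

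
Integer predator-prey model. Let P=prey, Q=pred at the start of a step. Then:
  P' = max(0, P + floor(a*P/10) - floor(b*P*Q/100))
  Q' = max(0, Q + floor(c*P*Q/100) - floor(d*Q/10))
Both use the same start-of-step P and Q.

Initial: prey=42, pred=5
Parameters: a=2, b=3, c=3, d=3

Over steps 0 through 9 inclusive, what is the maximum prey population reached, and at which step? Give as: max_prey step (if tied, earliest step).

Step 1: prey: 42+8-6=44; pred: 5+6-1=10
Step 2: prey: 44+8-13=39; pred: 10+13-3=20
Step 3: prey: 39+7-23=23; pred: 20+23-6=37
Step 4: prey: 23+4-25=2; pred: 37+25-11=51
Step 5: prey: 2+0-3=0; pred: 51+3-15=39
Step 6: prey: 0+0-0=0; pred: 39+0-11=28
Step 7: prey: 0+0-0=0; pred: 28+0-8=20
Step 8: prey: 0+0-0=0; pred: 20+0-6=14
Step 9: prey: 0+0-0=0; pred: 14+0-4=10
Max prey = 44 at step 1

Answer: 44 1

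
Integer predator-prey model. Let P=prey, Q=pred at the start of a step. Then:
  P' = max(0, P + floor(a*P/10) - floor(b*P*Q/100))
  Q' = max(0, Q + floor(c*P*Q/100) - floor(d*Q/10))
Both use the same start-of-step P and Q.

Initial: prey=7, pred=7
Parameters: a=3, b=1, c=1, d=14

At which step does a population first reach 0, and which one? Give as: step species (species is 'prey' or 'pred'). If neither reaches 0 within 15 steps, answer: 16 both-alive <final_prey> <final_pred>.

Step 1: prey: 7+2-0=9; pred: 7+0-9=0
First extinction: pred at step 1

Answer: 1 pred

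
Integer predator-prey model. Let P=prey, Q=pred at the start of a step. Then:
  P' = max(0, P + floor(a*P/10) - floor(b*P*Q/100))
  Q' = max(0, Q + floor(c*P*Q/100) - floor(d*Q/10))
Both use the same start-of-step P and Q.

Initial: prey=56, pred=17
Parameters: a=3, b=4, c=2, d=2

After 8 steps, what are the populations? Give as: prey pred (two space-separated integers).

Step 1: prey: 56+16-38=34; pred: 17+19-3=33
Step 2: prey: 34+10-44=0; pred: 33+22-6=49
Step 3: prey: 0+0-0=0; pred: 49+0-9=40
Step 4: prey: 0+0-0=0; pred: 40+0-8=32
Step 5: prey: 0+0-0=0; pred: 32+0-6=26
Step 6: prey: 0+0-0=0; pred: 26+0-5=21
Step 7: prey: 0+0-0=0; pred: 21+0-4=17
Step 8: prey: 0+0-0=0; pred: 17+0-3=14

Answer: 0 14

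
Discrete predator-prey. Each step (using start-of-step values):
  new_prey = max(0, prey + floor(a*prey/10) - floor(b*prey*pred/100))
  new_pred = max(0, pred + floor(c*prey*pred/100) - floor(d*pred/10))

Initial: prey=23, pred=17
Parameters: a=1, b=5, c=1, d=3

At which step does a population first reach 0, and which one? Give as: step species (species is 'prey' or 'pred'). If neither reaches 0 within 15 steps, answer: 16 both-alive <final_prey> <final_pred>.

Answer: 16 both-alive 1 3

Derivation:
Step 1: prey: 23+2-19=6; pred: 17+3-5=15
Step 2: prey: 6+0-4=2; pred: 15+0-4=11
Step 3: prey: 2+0-1=1; pred: 11+0-3=8
Step 4: prey: 1+0-0=1; pred: 8+0-2=6
Step 5: prey: 1+0-0=1; pred: 6+0-1=5
Step 6: prey: 1+0-0=1; pred: 5+0-1=4
Step 7: prey: 1+0-0=1; pred: 4+0-1=3
Step 8: prey: 1+0-0=1; pred: 3+0-0=3
Steps 9-15: state stable at prey=1, pred=3 (no change)
No extinction within 15 steps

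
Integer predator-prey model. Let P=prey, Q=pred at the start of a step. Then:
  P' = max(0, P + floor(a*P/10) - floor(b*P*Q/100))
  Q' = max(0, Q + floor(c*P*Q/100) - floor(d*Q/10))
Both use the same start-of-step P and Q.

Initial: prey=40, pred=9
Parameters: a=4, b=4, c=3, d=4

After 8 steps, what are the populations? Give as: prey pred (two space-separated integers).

Step 1: prey: 40+16-14=42; pred: 9+10-3=16
Step 2: prey: 42+16-26=32; pred: 16+20-6=30
Step 3: prey: 32+12-38=6; pred: 30+28-12=46
Step 4: prey: 6+2-11=0; pred: 46+8-18=36
Step 5: prey: 0+0-0=0; pred: 36+0-14=22
Step 6: prey: 0+0-0=0; pred: 22+0-8=14
Step 7: prey: 0+0-0=0; pred: 14+0-5=9
Step 8: prey: 0+0-0=0; pred: 9+0-3=6

Answer: 0 6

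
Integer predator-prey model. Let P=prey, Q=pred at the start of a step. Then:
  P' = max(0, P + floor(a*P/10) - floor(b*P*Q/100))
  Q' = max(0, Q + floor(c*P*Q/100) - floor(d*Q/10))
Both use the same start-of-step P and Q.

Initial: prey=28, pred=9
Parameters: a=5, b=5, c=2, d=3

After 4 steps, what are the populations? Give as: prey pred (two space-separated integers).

Step 1: prey: 28+14-12=30; pred: 9+5-2=12
Step 2: prey: 30+15-18=27; pred: 12+7-3=16
Step 3: prey: 27+13-21=19; pred: 16+8-4=20
Step 4: prey: 19+9-19=9; pred: 20+7-6=21

Answer: 9 21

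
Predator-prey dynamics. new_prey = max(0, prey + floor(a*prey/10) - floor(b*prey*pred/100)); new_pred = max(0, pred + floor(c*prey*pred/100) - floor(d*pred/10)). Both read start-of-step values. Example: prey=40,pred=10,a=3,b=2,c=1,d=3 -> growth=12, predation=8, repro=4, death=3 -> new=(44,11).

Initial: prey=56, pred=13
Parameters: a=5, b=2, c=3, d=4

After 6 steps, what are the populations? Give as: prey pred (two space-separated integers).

Step 1: prey: 56+28-14=70; pred: 13+21-5=29
Step 2: prey: 70+35-40=65; pred: 29+60-11=78
Step 3: prey: 65+32-101=0; pred: 78+152-31=199
Step 4: prey: 0+0-0=0; pred: 199+0-79=120
Step 5: prey: 0+0-0=0; pred: 120+0-48=72
Step 6: prey: 0+0-0=0; pred: 72+0-28=44

Answer: 0 44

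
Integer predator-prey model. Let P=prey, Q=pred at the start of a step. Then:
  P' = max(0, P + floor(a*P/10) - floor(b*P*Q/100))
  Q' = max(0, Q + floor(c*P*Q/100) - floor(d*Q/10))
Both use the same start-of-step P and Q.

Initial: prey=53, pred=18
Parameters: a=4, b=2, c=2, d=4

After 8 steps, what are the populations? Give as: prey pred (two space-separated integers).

Answer: 0 10

Derivation:
Step 1: prey: 53+21-19=55; pred: 18+19-7=30
Step 2: prey: 55+22-33=44; pred: 30+33-12=51
Step 3: prey: 44+17-44=17; pred: 51+44-20=75
Step 4: prey: 17+6-25=0; pred: 75+25-30=70
Step 5: prey: 0+0-0=0; pred: 70+0-28=42
Step 6: prey: 0+0-0=0; pred: 42+0-16=26
Step 7: prey: 0+0-0=0; pred: 26+0-10=16
Step 8: prey: 0+0-0=0; pred: 16+0-6=10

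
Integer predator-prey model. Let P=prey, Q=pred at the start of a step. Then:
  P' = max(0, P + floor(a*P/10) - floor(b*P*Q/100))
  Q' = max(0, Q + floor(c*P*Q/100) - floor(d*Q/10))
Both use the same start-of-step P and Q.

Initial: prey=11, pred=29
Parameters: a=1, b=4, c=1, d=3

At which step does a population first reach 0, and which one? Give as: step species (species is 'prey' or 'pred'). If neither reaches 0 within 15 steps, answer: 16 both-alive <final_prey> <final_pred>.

Answer: 1 prey

Derivation:
Step 1: prey: 11+1-12=0; pred: 29+3-8=24
First extinction: prey at step 1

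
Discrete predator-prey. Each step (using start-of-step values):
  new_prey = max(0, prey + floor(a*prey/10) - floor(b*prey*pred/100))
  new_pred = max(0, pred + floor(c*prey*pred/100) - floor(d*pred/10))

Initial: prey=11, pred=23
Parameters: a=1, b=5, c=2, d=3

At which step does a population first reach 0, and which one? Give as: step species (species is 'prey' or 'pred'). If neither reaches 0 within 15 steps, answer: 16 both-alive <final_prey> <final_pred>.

Answer: 1 prey

Derivation:
Step 1: prey: 11+1-12=0; pred: 23+5-6=22
First extinction: prey at step 1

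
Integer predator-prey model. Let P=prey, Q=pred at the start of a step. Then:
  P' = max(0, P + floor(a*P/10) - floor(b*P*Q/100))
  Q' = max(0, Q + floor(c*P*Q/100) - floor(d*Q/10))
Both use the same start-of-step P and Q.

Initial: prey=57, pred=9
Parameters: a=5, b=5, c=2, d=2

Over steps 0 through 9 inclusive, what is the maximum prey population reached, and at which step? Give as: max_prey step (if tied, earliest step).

Answer: 60 1

Derivation:
Step 1: prey: 57+28-25=60; pred: 9+10-1=18
Step 2: prey: 60+30-54=36; pred: 18+21-3=36
Step 3: prey: 36+18-64=0; pred: 36+25-7=54
Step 4: prey: 0+0-0=0; pred: 54+0-10=44
Step 5: prey: 0+0-0=0; pred: 44+0-8=36
Step 6: prey: 0+0-0=0; pred: 36+0-7=29
Step 7: prey: 0+0-0=0; pred: 29+0-5=24
Step 8: prey: 0+0-0=0; pred: 24+0-4=20
Step 9: prey: 0+0-0=0; pred: 20+0-4=16
Max prey = 60 at step 1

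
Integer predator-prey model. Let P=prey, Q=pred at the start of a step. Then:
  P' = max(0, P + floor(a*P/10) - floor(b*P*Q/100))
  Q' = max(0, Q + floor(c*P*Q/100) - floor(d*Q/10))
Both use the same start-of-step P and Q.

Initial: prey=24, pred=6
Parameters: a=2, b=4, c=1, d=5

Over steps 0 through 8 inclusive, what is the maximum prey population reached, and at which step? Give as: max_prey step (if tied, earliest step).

Answer: 57 8

Derivation:
Step 1: prey: 24+4-5=23; pred: 6+1-3=4
Step 2: prey: 23+4-3=24; pred: 4+0-2=2
Step 3: prey: 24+4-1=27; pred: 2+0-1=1
Step 4: prey: 27+5-1=31; pred: 1+0-0=1
Step 5: prey: 31+6-1=36; pred: 1+0-0=1
Step 6: prey: 36+7-1=42; pred: 1+0-0=1
Step 7: prey: 42+8-1=49; pred: 1+0-0=1
Step 8: prey: 49+9-1=57; pred: 1+0-0=1
Max prey = 57 at step 8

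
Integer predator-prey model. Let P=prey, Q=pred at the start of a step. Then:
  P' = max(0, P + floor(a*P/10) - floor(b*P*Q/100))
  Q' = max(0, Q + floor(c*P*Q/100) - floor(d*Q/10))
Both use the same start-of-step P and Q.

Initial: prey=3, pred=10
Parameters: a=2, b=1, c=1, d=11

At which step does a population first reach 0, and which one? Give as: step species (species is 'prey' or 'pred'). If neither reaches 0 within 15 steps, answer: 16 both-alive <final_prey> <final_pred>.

Step 1: prey: 3+0-0=3; pred: 10+0-11=0
First extinction: pred at step 1

Answer: 1 pred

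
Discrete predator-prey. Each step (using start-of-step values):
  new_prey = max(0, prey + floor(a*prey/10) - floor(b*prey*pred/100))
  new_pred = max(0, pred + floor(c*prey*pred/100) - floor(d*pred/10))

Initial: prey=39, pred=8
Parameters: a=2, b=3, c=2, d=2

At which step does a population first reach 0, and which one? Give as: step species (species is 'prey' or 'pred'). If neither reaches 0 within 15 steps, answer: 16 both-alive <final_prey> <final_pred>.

Answer: 16 both-alive 1 5

Derivation:
Step 1: prey: 39+7-9=37; pred: 8+6-1=13
Step 2: prey: 37+7-14=30; pred: 13+9-2=20
Step 3: prey: 30+6-18=18; pred: 20+12-4=28
Step 4: prey: 18+3-15=6; pred: 28+10-5=33
Step 5: prey: 6+1-5=2; pred: 33+3-6=30
Step 6: prey: 2+0-1=1; pred: 30+1-6=25
Step 7: prey: 1+0-0=1; pred: 25+0-5=20
Step 8: prey: 1+0-0=1; pred: 20+0-4=16
Step 9: prey: 1+0-0=1; pred: 16+0-3=13
Step 10: prey: 1+0-0=1; pred: 13+0-2=11
Step 11: prey: 1+0-0=1; pred: 11+0-2=9
Step 12: prey: 1+0-0=1; pred: 9+0-1=8
Step 13: prey: 1+0-0=1; pred: 8+0-1=7
Step 14: prey: 1+0-0=1; pred: 7+0-1=6
Step 15: prey: 1+0-0=1; pred: 6+0-1=5
No extinction within 15 steps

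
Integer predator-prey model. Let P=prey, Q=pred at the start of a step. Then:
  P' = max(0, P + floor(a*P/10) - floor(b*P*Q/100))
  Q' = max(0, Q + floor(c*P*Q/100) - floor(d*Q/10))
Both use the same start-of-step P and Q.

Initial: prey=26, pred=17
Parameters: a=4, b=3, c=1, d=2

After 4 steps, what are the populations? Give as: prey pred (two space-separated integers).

Step 1: prey: 26+10-13=23; pred: 17+4-3=18
Step 2: prey: 23+9-12=20; pred: 18+4-3=19
Step 3: prey: 20+8-11=17; pred: 19+3-3=19
Step 4: prey: 17+6-9=14; pred: 19+3-3=19

Answer: 14 19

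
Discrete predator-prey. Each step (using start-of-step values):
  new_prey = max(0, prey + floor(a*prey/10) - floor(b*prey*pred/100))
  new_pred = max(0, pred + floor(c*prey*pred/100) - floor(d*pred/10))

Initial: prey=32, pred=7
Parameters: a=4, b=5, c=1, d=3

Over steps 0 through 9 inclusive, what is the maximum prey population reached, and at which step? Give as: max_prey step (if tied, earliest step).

Step 1: prey: 32+12-11=33; pred: 7+2-2=7
Step 2: prey: 33+13-11=35; pred: 7+2-2=7
Step 3: prey: 35+14-12=37; pred: 7+2-2=7
Step 4: prey: 37+14-12=39; pred: 7+2-2=7
Step 5: prey: 39+15-13=41; pred: 7+2-2=7
Step 6: prey: 41+16-14=43; pred: 7+2-2=7
Step 7: prey: 43+17-15=45; pred: 7+3-2=8
Step 8: prey: 45+18-18=45; pred: 8+3-2=9
Step 9: prey: 45+18-20=43; pred: 9+4-2=11
Max prey = 45 at step 7

Answer: 45 7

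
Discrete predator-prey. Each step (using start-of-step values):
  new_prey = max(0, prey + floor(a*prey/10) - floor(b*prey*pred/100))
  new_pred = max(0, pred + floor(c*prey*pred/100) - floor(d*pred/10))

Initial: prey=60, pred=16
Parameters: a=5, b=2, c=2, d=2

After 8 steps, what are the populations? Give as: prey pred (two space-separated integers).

Step 1: prey: 60+30-19=71; pred: 16+19-3=32
Step 2: prey: 71+35-45=61; pred: 32+45-6=71
Step 3: prey: 61+30-86=5; pred: 71+86-14=143
Step 4: prey: 5+2-14=0; pred: 143+14-28=129
Step 5: prey: 0+0-0=0; pred: 129+0-25=104
Step 6: prey: 0+0-0=0; pred: 104+0-20=84
Step 7: prey: 0+0-0=0; pred: 84+0-16=68
Step 8: prey: 0+0-0=0; pred: 68+0-13=55

Answer: 0 55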